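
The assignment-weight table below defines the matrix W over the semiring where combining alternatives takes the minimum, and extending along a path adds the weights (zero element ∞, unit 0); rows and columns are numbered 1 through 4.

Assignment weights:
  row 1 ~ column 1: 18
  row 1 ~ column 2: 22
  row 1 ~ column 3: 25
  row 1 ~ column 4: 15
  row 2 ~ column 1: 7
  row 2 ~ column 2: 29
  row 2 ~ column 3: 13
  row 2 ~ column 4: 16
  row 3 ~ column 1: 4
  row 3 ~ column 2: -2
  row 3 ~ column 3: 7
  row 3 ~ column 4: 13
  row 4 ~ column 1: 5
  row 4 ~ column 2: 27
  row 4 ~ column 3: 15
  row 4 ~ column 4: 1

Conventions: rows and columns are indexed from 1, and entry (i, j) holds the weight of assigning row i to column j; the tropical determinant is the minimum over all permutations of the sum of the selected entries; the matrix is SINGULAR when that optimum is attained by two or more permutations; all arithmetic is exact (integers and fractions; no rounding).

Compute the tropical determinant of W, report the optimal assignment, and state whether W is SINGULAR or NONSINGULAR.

σ = (1, 2, 3, 4): 18 + 29 + 7 + 1 = 55
σ = (1, 2, 4, 3): 18 + 29 + 13 + 15 = 75
σ = (1, 3, 2, 4): 18 + 13 + (-2) + 1 = 30
σ = (1, 3, 4, 2): 18 + 13 + 13 + 27 = 71
σ = (1, 4, 2, 3): 18 + 16 + (-2) + 15 = 47
σ = (1, 4, 3, 2): 18 + 16 + 7 + 27 = 68
σ = (2, 1, 3, 4): 22 + 7 + 7 + 1 = 37
σ = (2, 1, 4, 3): 22 + 7 + 13 + 15 = 57
σ = (2, 3, 1, 4): 22 + 13 + 4 + 1 = 40
σ = (2, 3, 4, 1): 22 + 13 + 13 + 5 = 53
σ = (2, 4, 1, 3): 22 + 16 + 4 + 15 = 57
σ = (2, 4, 3, 1): 22 + 16 + 7 + 5 = 50
σ = (3, 1, 2, 4): 25 + 7 + (-2) + 1 = 31
σ = (3, 1, 4, 2): 25 + 7 + 13 + 27 = 72
σ = (3, 2, 1, 4): 25 + 29 + 4 + 1 = 59
σ = (3, 2, 4, 1): 25 + 29 + 13 + 5 = 72
σ = (3, 4, 1, 2): 25 + 16 + 4 + 27 = 72
σ = (3, 4, 2, 1): 25 + 16 + (-2) + 5 = 44
σ = (4, 1, 2, 3): 15 + 7 + (-2) + 15 = 35
σ = (4, 1, 3, 2): 15 + 7 + 7 + 27 = 56
σ = (4, 2, 1, 3): 15 + 29 + 4 + 15 = 63
σ = (4, 2, 3, 1): 15 + 29 + 7 + 5 = 56
σ = (4, 3, 1, 2): 15 + 13 + 4 + 27 = 59
σ = (4, 3, 2, 1): 15 + 13 + (-2) + 5 = 31
Optimal value attained by: σ = (1, 3, 2, 4).
Answer: det⊕(W) = 30; verdict: NONSINGULAR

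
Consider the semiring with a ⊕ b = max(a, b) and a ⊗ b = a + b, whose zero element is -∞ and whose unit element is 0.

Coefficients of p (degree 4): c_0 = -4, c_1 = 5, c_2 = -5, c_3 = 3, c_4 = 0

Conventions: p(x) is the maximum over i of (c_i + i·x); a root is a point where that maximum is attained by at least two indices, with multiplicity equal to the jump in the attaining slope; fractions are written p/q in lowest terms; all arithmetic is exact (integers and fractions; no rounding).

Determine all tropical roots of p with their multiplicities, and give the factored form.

hull edge (i=0, c=-4) to (i=1, c=5): slope 9, span 1
hull edge (i=1, c=5) to (i=3, c=3): slope -1, span 2
hull edge (i=3, c=3) to (i=4, c=0): slope -3, span 1
Factored form: p(x) = 0 ⊗ (x ⊕ (-9)) ⊗ (x ⊕ 1) ⊗ (x ⊕ 1) ⊗ (x ⊕ 3)
Answer: roots = -9 (mult 1), 1 (mult 2), 3 (mult 1)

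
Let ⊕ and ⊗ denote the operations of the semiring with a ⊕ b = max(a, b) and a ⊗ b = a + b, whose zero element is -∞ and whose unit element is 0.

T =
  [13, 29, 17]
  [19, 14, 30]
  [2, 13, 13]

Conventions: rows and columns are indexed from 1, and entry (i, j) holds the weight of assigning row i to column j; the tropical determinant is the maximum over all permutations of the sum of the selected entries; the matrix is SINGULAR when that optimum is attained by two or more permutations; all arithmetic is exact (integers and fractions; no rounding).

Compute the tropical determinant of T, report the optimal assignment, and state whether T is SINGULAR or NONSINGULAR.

σ = (1, 2, 3): 13 + 14 + 13 = 40
σ = (1, 3, 2): 13 + 30 + 13 = 56
σ = (2, 1, 3): 29 + 19 + 13 = 61
σ = (2, 3, 1): 29 + 30 + 2 = 61
σ = (3, 1, 2): 17 + 19 + 13 = 49
σ = (3, 2, 1): 17 + 14 + 2 = 33
Optimal value attained by: σ = (2, 1, 3).
Answer: det⊕(T) = 61; verdict: SINGULAR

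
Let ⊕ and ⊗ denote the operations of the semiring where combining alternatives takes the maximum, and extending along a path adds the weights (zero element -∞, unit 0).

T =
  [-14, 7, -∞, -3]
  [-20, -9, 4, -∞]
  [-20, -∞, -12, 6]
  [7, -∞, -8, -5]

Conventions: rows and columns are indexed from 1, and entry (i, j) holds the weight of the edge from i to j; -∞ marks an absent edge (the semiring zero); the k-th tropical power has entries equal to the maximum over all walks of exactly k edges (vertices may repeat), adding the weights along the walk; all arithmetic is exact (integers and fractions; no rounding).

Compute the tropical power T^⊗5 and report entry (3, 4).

T^⊗2:
  [4, -2, 11, -8]
  [-16, -13, -5, 10]
  [13, -13, -2, 1]
  [2, 14, -13, 4]
T^⊗3:
  [-1, 11, 2, 17]
  [17, -9, 2, 5]
  [8, 20, -7, 10]
  [11, 9, 18, -1]
T^⊗4:
  [24, 6, 15, 12]
  [12, 24, -3, 14]
  [17, 15, 24, 5]
  [6, 18, 13, 24]
T^⊗5:
  [19, 31, 10, 21]
  [21, 19, 28, 9]
  [12, 24, 19, 30]
  [31, 13, 22, 19]
Key observation: the optimum is the walk 3->4->1->2->3->4, with weight 6 + 7 + 7 + 4 + 6 = 30.
Optimal value attained by: walk 3->4->1->2->3->4.
Answer: (T^⊗5)[3][4] = 30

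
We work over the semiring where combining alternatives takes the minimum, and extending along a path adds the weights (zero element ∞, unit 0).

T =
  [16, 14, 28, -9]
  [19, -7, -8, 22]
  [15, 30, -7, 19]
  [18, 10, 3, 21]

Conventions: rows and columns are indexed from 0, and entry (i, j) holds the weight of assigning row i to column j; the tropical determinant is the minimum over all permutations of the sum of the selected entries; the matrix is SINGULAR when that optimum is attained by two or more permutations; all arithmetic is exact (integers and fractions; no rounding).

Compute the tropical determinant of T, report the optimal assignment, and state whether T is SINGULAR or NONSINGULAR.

σ = (0, 1, 2, 3): 16 + (-7) + (-7) + 21 = 23
σ = (0, 1, 3, 2): 16 + (-7) + 19 + 3 = 31
σ = (0, 2, 1, 3): 16 + (-8) + 30 + 21 = 59
σ = (0, 2, 3, 1): 16 + (-8) + 19 + 10 = 37
σ = (0, 3, 1, 2): 16 + 22 + 30 + 3 = 71
σ = (0, 3, 2, 1): 16 + 22 + (-7) + 10 = 41
σ = (1, 0, 2, 3): 14 + 19 + (-7) + 21 = 47
σ = (1, 0, 3, 2): 14 + 19 + 19 + 3 = 55
σ = (1, 2, 0, 3): 14 + (-8) + 15 + 21 = 42
σ = (1, 2, 3, 0): 14 + (-8) + 19 + 18 = 43
σ = (1, 3, 0, 2): 14 + 22 + 15 + 3 = 54
σ = (1, 3, 2, 0): 14 + 22 + (-7) + 18 = 47
σ = (2, 0, 1, 3): 28 + 19 + 30 + 21 = 98
σ = (2, 0, 3, 1): 28 + 19 + 19 + 10 = 76
σ = (2, 1, 0, 3): 28 + (-7) + 15 + 21 = 57
σ = (2, 1, 3, 0): 28 + (-7) + 19 + 18 = 58
σ = (2, 3, 0, 1): 28 + 22 + 15 + 10 = 75
σ = (2, 3, 1, 0): 28 + 22 + 30 + 18 = 98
σ = (3, 0, 1, 2): (-9) + 19 + 30 + 3 = 43
σ = (3, 0, 2, 1): (-9) + 19 + (-7) + 10 = 13
σ = (3, 1, 0, 2): (-9) + (-7) + 15 + 3 = 2
σ = (3, 1, 2, 0): (-9) + (-7) + (-7) + 18 = -5
σ = (3, 2, 0, 1): (-9) + (-8) + 15 + 10 = 8
σ = (3, 2, 1, 0): (-9) + (-8) + 30 + 18 = 31
Optimal value attained by: σ = (3, 1, 2, 0).
Answer: det⊕(T) = -5; verdict: NONSINGULAR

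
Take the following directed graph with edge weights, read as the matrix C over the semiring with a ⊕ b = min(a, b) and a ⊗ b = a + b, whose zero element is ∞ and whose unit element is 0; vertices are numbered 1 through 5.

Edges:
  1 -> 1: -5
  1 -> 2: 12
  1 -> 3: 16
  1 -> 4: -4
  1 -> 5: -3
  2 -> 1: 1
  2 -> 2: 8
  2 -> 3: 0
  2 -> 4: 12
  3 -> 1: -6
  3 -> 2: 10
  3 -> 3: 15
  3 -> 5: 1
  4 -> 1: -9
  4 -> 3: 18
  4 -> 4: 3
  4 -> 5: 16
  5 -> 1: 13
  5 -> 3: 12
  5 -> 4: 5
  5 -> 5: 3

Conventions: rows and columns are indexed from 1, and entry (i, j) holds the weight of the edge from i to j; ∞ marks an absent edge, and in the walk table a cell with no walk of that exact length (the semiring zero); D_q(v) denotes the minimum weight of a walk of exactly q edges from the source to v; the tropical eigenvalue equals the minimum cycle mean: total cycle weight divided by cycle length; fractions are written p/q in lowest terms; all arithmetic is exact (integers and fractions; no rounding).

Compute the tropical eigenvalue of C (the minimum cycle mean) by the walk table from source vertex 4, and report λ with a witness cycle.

q=0: [∞, ∞, ∞, 0, ∞]
q=1: [-9, ∞, 18, 3, 16]
q=2: [-14, 3, 7, -13, -12]
q=3: [-22, -2, 0, -18, -17]
q=4: [-27, -10, -6, -26, -25]
q=5: [-35, -15, -13, -31, -30]
Optimal cycle mean attained by: cycle 1->4->1, total (-4) + (-9), length 2.
Answer: λ = -13/2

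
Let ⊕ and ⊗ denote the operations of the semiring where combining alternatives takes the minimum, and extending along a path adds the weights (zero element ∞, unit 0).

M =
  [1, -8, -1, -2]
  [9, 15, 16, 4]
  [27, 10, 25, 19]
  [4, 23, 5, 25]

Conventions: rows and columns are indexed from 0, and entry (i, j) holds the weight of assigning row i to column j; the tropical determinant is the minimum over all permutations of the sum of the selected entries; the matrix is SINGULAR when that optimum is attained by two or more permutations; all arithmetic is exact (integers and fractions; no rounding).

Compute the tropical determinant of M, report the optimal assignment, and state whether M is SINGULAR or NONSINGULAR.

σ = (0, 1, 2, 3): 1 + 15 + 25 + 25 = 66
σ = (0, 1, 3, 2): 1 + 15 + 19 + 5 = 40
σ = (0, 2, 1, 3): 1 + 16 + 10 + 25 = 52
σ = (0, 2, 3, 1): 1 + 16 + 19 + 23 = 59
σ = (0, 3, 1, 2): 1 + 4 + 10 + 5 = 20
σ = (0, 3, 2, 1): 1 + 4 + 25 + 23 = 53
σ = (1, 0, 2, 3): (-8) + 9 + 25 + 25 = 51
σ = (1, 0, 3, 2): (-8) + 9 + 19 + 5 = 25
σ = (1, 2, 0, 3): (-8) + 16 + 27 + 25 = 60
σ = (1, 2, 3, 0): (-8) + 16 + 19 + 4 = 31
σ = (1, 3, 0, 2): (-8) + 4 + 27 + 5 = 28
σ = (1, 3, 2, 0): (-8) + 4 + 25 + 4 = 25
σ = (2, 0, 1, 3): (-1) + 9 + 10 + 25 = 43
σ = (2, 0, 3, 1): (-1) + 9 + 19 + 23 = 50
σ = (2, 1, 0, 3): (-1) + 15 + 27 + 25 = 66
σ = (2, 1, 3, 0): (-1) + 15 + 19 + 4 = 37
σ = (2, 3, 0, 1): (-1) + 4 + 27 + 23 = 53
σ = (2, 3, 1, 0): (-1) + 4 + 10 + 4 = 17
σ = (3, 0, 1, 2): (-2) + 9 + 10 + 5 = 22
σ = (3, 0, 2, 1): (-2) + 9 + 25 + 23 = 55
σ = (3, 1, 0, 2): (-2) + 15 + 27 + 5 = 45
σ = (3, 1, 2, 0): (-2) + 15 + 25 + 4 = 42
σ = (3, 2, 0, 1): (-2) + 16 + 27 + 23 = 64
σ = (3, 2, 1, 0): (-2) + 16 + 10 + 4 = 28
Optimal value attained by: σ = (2, 3, 1, 0).
Answer: det⊕(M) = 17; verdict: NONSINGULAR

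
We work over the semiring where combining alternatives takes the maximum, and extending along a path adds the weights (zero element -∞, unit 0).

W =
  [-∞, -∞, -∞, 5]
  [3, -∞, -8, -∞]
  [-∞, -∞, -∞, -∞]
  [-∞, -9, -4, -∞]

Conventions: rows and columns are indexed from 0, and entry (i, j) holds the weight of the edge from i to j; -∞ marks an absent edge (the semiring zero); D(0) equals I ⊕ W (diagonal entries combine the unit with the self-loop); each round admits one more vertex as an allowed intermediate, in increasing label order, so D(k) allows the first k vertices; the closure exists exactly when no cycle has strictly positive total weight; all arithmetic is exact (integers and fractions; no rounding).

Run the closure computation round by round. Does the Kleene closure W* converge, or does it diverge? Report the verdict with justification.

D(0):
  [0, -∞, -∞, 5]
  [3, 0, -8, -∞]
  [-∞, -∞, 0, -∞]
  [-∞, -9, -4, 0]
D(1):
  [0, -∞, -∞, 5]
  [3, 0, -8, 8]
  [-∞, -∞, 0, -∞]
  [-∞, -9, -4, 0]
D(2):
  [0, -∞, -∞, 5]
  [3, 0, -8, 8]
  [-∞, -∞, 0, -∞]
  [-6, -9, -4, 0]
D(3):
  [0, -∞, -∞, 5]
  [3, 0, -8, 8]
  [-∞, -∞, 0, -∞]
  [-6, -9, -4, 0]
D(4):
  [0, -4, 1, 5]
  [3, 0, 4, 8]
  [-∞, -∞, 0, -∞]
  [-6, -9, -4, 0]
Key observation: every diagonal entry stays at the unit through all rounds, so no improving cycle exists.
Answer: CONVERGES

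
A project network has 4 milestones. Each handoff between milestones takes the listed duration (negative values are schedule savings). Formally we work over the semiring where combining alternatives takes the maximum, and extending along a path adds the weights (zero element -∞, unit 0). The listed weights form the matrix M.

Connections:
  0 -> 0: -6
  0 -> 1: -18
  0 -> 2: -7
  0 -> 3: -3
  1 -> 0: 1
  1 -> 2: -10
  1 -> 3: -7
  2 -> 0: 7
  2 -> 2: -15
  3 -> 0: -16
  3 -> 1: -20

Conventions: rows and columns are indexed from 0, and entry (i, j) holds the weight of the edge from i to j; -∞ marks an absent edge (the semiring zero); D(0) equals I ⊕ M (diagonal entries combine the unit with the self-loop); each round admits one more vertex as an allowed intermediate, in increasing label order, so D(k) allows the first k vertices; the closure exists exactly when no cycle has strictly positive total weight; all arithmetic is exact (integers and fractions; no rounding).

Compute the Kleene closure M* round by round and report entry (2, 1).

D(0):
  [0, -18, -7, -3]
  [1, 0, -10, -7]
  [7, -∞, 0, -∞]
  [-16, -20, -∞, 0]
D(1):
  [0, -18, -7, -3]
  [1, 0, -6, -2]
  [7, -11, 0, 4]
  [-16, -20, -23, 0]
D(2):
  [0, -18, -7, -3]
  [1, 0, -6, -2]
  [7, -11, 0, 4]
  [-16, -20, -23, 0]
D(3):
  [0, -18, -7, -3]
  [1, 0, -6, -2]
  [7, -11, 0, 4]
  [-16, -20, -23, 0]
D(4):
  [0, -18, -7, -3]
  [1, 0, -6, -2]
  [7, -11, 0, 4]
  [-16, -20, -23, 0]
Answer: M*[2][1] = -11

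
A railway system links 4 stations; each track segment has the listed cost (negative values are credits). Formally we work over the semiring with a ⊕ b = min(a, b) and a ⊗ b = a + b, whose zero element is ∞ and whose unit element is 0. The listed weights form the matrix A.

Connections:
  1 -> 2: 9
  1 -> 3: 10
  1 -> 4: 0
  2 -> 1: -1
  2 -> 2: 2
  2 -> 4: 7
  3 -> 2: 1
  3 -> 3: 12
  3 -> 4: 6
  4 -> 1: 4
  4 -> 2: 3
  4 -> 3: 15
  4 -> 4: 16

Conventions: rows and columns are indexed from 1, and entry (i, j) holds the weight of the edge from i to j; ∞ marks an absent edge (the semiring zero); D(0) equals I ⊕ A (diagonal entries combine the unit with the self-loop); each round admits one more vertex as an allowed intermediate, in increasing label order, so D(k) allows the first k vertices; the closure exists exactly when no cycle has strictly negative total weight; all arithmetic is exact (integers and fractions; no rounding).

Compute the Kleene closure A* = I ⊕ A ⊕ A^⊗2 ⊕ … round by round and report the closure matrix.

D(0):
  [0, 9, 10, 0]
  [-1, 0, ∞, 7]
  [∞, 1, 0, 6]
  [4, 3, 15, 0]
D(1):
  [0, 9, 10, 0]
  [-1, 0, 9, -1]
  [∞, 1, 0, 6]
  [4, 3, 14, 0]
D(2):
  [0, 9, 10, 0]
  [-1, 0, 9, -1]
  [0, 1, 0, 0]
  [2, 3, 12, 0]
D(3):
  [0, 9, 10, 0]
  [-1, 0, 9, -1]
  [0, 1, 0, 0]
  [2, 3, 12, 0]
D(4):
  [0, 3, 10, 0]
  [-1, 0, 9, -1]
  [0, 1, 0, 0]
  [2, 3, 12, 0]
Answer: A* = [[0, 3, 10, 0], [-1, 0, 9, -1], [0, 1, 0, 0], [2, 3, 12, 0]]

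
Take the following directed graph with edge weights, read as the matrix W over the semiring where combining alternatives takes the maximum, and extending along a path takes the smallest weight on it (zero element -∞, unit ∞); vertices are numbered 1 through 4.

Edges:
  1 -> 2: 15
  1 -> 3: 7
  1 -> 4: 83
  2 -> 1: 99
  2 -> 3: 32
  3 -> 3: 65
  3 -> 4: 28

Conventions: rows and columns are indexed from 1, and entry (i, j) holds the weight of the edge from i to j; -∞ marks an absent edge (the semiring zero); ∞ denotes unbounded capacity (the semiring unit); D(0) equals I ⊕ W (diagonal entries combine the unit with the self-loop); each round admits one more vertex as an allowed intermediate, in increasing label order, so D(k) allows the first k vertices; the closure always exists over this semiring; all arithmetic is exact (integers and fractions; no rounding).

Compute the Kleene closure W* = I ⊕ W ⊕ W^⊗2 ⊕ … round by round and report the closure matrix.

D(0):
  [∞, 15, 7, 83]
  [99, ∞, 32, -∞]
  [-∞, -∞, ∞, 28]
  [-∞, -∞, -∞, ∞]
D(1):
  [∞, 15, 7, 83]
  [99, ∞, 32, 83]
  [-∞, -∞, ∞, 28]
  [-∞, -∞, -∞, ∞]
D(2):
  [∞, 15, 15, 83]
  [99, ∞, 32, 83]
  [-∞, -∞, ∞, 28]
  [-∞, -∞, -∞, ∞]
D(3):
  [∞, 15, 15, 83]
  [99, ∞, 32, 83]
  [-∞, -∞, ∞, 28]
  [-∞, -∞, -∞, ∞]
D(4):
  [∞, 15, 15, 83]
  [99, ∞, 32, 83]
  [-∞, -∞, ∞, 28]
  [-∞, -∞, -∞, ∞]
Answer: W* = [[∞, 15, 15, 83], [99, ∞, 32, 83], [-∞, -∞, ∞, 28], [-∞, -∞, -∞, ∞]]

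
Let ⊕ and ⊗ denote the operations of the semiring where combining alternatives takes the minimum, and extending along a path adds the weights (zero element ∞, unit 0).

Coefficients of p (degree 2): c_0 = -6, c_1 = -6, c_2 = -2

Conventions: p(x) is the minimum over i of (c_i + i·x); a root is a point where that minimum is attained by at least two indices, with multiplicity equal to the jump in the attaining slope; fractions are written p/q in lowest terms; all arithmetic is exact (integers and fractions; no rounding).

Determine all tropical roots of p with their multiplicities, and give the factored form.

hull edge (i=0, c=-6) to (i=1, c=-6): slope 0, span 1
hull edge (i=1, c=-6) to (i=2, c=-2): slope 4, span 1
Factored form: p(x) = -2 ⊗ (x ⊕ (-4)) ⊗ (x ⊕ 0)
Answer: roots = -4 (mult 1), 0 (mult 1)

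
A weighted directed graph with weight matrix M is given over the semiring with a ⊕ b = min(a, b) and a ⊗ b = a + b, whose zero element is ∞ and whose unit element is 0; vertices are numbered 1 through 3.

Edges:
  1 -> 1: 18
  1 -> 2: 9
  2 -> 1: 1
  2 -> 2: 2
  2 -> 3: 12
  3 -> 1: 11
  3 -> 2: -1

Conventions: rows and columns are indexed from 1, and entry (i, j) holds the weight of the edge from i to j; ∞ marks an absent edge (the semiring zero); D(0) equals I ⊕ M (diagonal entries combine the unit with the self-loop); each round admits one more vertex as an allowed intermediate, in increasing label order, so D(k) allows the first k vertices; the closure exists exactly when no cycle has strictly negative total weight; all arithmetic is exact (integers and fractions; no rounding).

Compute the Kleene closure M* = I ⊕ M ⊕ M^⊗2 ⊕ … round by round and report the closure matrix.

D(0):
  [0, 9, ∞]
  [1, 0, 12]
  [11, -1, 0]
D(1):
  [0, 9, ∞]
  [1, 0, 12]
  [11, -1, 0]
D(2):
  [0, 9, 21]
  [1, 0, 12]
  [0, -1, 0]
D(3):
  [0, 9, 21]
  [1, 0, 12]
  [0, -1, 0]
Answer: M* = [[0, 9, 21], [1, 0, 12], [0, -1, 0]]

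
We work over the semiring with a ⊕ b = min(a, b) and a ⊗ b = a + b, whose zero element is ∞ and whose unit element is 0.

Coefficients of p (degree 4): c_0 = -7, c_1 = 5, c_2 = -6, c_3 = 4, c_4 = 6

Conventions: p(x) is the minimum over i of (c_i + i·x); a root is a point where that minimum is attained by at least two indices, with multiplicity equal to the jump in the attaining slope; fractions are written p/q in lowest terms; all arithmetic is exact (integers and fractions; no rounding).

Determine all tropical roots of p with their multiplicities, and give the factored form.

hull edge (i=0, c=-7) to (i=2, c=-6): slope 1/2, span 2
hull edge (i=2, c=-6) to (i=4, c=6): slope 6, span 2
Factored form: p(x) = 6 ⊗ (x ⊕ (-6)) ⊗ (x ⊕ (-6)) ⊗ (x ⊕ (-1/2)) ⊗ (x ⊕ (-1/2))
Answer: roots = -6 (mult 2), -1/2 (mult 2)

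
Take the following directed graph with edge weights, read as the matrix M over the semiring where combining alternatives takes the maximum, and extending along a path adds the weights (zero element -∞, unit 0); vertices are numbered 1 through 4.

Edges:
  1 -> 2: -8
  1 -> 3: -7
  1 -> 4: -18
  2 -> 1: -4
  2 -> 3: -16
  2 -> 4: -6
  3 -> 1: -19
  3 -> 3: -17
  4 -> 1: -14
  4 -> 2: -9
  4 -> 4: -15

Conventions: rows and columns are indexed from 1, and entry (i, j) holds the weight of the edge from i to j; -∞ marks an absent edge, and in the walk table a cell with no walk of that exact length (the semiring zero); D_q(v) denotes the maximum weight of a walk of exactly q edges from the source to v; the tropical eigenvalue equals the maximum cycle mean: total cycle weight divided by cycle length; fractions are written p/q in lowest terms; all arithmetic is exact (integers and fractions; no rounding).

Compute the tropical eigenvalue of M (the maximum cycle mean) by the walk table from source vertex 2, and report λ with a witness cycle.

q=0: [-∞, 0, -∞, -∞]
q=1: [-4, -∞, -16, -6]
q=2: [-20, -12, -11, -21]
q=3: [-16, -28, -27, -18]
q=4: [-32, -24, -23, -33]
Optimal cycle mean attained by: cycle 1->2->1, total (-8) + (-4), length 2.
Answer: λ = -6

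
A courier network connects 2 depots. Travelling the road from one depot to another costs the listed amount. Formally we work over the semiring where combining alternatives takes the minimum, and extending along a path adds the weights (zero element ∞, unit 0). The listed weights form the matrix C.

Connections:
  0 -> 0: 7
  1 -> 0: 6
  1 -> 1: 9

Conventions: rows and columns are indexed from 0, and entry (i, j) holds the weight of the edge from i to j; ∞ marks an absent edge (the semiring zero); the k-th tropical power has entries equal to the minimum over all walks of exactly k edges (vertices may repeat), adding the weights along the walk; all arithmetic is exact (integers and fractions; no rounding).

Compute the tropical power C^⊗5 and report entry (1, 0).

C^⊗2:
  [14, ∞]
  [13, 18]
C^⊗3:
  [21, ∞]
  [20, 27]
C^⊗4:
  [28, ∞]
  [27, 36]
C^⊗5:
  [35, ∞]
  [34, 45]
Key observation: the optimum is the walk 1->0->0->0->0->0, with weight 6 + 7 + 7 + 7 + 7 = 34.
Optimal value attained by: walk 1->0->0->0->0->0.
Answer: (C^⊗5)[1][0] = 34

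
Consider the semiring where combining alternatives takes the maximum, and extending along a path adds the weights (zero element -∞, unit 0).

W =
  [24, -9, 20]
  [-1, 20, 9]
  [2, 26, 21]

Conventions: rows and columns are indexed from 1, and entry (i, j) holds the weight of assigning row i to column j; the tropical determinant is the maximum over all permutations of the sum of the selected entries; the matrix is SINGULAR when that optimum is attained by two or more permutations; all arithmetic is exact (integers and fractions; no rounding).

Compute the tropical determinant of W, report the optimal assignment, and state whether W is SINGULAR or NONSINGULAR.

σ = (1, 2, 3): 24 + 20 + 21 = 65
σ = (1, 3, 2): 24 + 9 + 26 = 59
σ = (2, 1, 3): (-9) + (-1) + 21 = 11
σ = (2, 3, 1): (-9) + 9 + 2 = 2
σ = (3, 1, 2): 20 + (-1) + 26 = 45
σ = (3, 2, 1): 20 + 20 + 2 = 42
Optimal value attained by: σ = (1, 2, 3).
Answer: det⊕(W) = 65; verdict: NONSINGULAR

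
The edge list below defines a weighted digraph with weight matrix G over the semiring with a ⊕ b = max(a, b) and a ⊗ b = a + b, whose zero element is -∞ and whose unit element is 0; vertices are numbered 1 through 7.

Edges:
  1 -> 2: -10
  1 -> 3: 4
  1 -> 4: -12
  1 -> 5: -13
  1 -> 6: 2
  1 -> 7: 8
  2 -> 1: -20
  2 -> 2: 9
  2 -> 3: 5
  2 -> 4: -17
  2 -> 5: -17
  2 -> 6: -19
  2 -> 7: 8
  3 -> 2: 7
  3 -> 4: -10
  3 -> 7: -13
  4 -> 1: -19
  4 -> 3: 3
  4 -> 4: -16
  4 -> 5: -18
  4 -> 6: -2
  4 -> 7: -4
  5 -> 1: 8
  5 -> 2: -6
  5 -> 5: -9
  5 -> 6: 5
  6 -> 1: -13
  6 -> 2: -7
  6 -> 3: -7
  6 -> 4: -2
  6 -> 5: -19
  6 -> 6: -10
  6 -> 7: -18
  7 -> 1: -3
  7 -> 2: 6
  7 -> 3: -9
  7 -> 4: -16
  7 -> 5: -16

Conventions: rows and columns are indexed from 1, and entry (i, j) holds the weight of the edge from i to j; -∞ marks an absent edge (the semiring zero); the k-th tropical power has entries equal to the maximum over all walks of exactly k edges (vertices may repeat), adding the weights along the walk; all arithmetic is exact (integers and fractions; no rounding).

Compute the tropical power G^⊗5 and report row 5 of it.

G^⊗2:
  [5, 14, -1, 0, -8, -8, -2]
  [5, 18, 14, -5, -8, -10, 17]
  [-13, 16, 12, -10, -10, -12, 15]
  [-7, 10, -9, -4, -20, -12, -10]
  [-1, 3, 12, 3, -5, 10, 16]
  [-11, 2, 1, -12, -20, -4, 1]
  [-8, 15, 11, -11, -11, -1, 14]
G^⊗3:
  [0, 23, 19, -3, -3, 7, 22]
  [14, 27, 23, 4, 1, 7, 26]
  [12, 25, 21, 2, -1, -3, 24]
  [-10, 19, 15, -7, -7, -5, 18]
  [13, 22, 8, 8, 0, 1, 11]
  [-2, 11, 7, -6, -15, -9, 10]
  [11, 24, 20, 1, -2, -4, 23]
G^⊗4:
  [19, 32, 28, 9, 6, 4, 31]
  [23, 36, 32, 13, 10, 16, 35]
  [21, 34, 30, 11, 8, 14, 33]
  [15, 28, 24, 5, 2, 0, 27]
  [8, 31, 27, 5, 5, 15, 30]
  [7, 20, 16, -3, -6, 0, 19]
  [20, 33, 29, 10, 7, 13, 32]
G^⊗5:
  [28, 41, 37, 18, 15, 21, 40]
  [32, 45, 41, 22, 19, 25, 44]
  [30, 43, 39, 20, 17, 23, 42]
  [24, 37, 33, 14, 11, 17, 36]
  [27, 40, 36, 17, 14, 12, 39]
  [16, 29, 25, 6, 3, 9, 28]
  [29, 42, 38, 19, 16, 22, 41]
Answer: row 5 of G^⊗5 = [27, 40, 36, 17, 14, 12, 39]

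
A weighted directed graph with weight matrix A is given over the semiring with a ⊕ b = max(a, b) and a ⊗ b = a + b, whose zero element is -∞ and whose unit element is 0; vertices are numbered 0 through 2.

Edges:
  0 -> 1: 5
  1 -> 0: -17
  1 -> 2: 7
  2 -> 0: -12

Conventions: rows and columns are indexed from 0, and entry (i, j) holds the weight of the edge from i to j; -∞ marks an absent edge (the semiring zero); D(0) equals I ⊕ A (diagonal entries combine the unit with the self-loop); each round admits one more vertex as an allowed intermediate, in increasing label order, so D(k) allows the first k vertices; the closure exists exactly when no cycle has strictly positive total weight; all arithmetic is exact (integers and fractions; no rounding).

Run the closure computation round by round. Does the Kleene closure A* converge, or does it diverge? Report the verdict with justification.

D(0):
  [0, 5, -∞]
  [-17, 0, 7]
  [-12, -∞, 0]
D(1):
  [0, 5, -∞]
  [-17, 0, 7]
  [-12, -7, 0]
D(2):
  [0, 5, 12]
  [-17, 0, 7]
  [-12, -7, 0]
D(3):
  [0, 5, 12]
  [-5, 0, 7]
  [-12, -7, 0]
Key observation: every diagonal entry stays at the unit through all rounds, so no improving cycle exists.
Answer: CONVERGES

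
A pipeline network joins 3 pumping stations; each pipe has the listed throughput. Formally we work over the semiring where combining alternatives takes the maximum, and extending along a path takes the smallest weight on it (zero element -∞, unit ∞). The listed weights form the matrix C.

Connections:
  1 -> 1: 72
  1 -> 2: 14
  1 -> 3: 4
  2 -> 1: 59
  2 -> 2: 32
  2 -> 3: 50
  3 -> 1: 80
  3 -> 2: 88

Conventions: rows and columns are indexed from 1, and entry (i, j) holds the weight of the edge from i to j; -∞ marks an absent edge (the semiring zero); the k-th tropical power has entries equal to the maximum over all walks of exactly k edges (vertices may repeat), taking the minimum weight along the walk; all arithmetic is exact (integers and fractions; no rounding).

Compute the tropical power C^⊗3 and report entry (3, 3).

C^⊗2:
  [72, 14, 14]
  [59, 50, 32]
  [72, 32, 50]
C^⊗3:
  [72, 14, 14]
  [59, 32, 50]
  [72, 50, 32]
Key observation: the optimum is the walk 3->2->2->3, with weight 88 min 32 min 50 = 32.
Optimal value attained by: walk 3->2->2->3.
Answer: (C^⊗3)[3][3] = 32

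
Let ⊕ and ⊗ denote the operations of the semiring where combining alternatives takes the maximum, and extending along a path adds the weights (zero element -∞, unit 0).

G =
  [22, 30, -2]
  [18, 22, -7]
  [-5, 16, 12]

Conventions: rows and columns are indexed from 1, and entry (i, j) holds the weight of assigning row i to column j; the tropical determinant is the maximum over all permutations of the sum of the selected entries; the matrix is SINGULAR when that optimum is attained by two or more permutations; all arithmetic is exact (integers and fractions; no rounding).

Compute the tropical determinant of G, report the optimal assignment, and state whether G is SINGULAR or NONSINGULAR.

σ = (1, 2, 3): 22 + 22 + 12 = 56
σ = (1, 3, 2): 22 + (-7) + 16 = 31
σ = (2, 1, 3): 30 + 18 + 12 = 60
σ = (2, 3, 1): 30 + (-7) + (-5) = 18
σ = (3, 1, 2): (-2) + 18 + 16 = 32
σ = (3, 2, 1): (-2) + 22 + (-5) = 15
Optimal value attained by: σ = (2, 1, 3).
Answer: det⊕(G) = 60; verdict: NONSINGULAR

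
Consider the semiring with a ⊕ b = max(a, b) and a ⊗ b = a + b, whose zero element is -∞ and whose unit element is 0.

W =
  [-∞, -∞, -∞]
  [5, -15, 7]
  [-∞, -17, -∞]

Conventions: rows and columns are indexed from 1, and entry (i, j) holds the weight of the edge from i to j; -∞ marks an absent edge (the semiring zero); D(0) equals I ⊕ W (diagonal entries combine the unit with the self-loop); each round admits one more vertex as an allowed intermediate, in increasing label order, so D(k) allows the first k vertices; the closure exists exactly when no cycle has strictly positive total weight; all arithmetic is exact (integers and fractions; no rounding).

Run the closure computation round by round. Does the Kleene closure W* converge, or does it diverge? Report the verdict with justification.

D(0):
  [0, -∞, -∞]
  [5, 0, 7]
  [-∞, -17, 0]
D(1):
  [0, -∞, -∞]
  [5, 0, 7]
  [-∞, -17, 0]
D(2):
  [0, -∞, -∞]
  [5, 0, 7]
  [-12, -17, 0]
D(3):
  [0, -∞, -∞]
  [5, 0, 7]
  [-12, -17, 0]
Key observation: every diagonal entry stays at the unit through all rounds, so no improving cycle exists.
Answer: CONVERGES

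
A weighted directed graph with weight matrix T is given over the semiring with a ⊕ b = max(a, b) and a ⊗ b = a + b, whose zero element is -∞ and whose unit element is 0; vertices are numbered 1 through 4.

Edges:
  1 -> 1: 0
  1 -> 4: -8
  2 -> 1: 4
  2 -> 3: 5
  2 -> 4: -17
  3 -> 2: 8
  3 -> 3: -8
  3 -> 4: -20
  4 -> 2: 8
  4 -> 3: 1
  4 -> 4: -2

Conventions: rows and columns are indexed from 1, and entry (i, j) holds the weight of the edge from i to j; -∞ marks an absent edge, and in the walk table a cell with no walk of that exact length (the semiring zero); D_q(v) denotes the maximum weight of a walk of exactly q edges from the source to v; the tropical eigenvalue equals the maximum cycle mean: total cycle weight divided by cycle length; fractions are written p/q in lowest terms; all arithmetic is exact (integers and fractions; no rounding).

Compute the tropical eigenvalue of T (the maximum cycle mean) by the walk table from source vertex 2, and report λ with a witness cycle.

q=0: [-∞, 0, -∞, -∞]
q=1: [4, -∞, 5, -17]
q=2: [4, 13, -3, -4]
q=3: [17, 5, 18, -4]
q=4: [17, 26, 10, 9]
Optimal cycle mean attained by: cycle 2->3->2, total 5 + 8, length 2.
Answer: λ = 13/2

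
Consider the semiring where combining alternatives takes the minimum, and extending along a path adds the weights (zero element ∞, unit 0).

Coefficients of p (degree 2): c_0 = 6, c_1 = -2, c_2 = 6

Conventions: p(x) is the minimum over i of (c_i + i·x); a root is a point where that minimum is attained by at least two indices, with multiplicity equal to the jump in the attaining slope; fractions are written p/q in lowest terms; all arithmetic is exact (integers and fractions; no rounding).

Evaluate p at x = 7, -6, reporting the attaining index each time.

p(7) = min(6+0·7=6, -2+1·7=5, 6+2·7=20) = 5 (attained by i=1)
p(-6) = min(6+0·(-6)=6, -2+1·(-6)=-8, 6+2·(-6)=-6) = -8 (attained by i=1)
Answer: p(7) = 5; p(-6) = -8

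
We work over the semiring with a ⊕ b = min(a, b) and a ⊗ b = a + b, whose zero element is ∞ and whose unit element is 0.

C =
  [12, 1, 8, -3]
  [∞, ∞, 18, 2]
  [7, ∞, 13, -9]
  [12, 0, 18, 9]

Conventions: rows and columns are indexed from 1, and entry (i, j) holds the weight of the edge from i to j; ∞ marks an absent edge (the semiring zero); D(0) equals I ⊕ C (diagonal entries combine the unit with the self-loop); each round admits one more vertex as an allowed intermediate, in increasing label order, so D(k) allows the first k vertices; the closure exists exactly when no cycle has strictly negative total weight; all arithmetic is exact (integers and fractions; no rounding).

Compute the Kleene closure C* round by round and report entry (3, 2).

D(0):
  [0, 1, 8, -3]
  [∞, 0, 18, 2]
  [7, ∞, 0, -9]
  [12, 0, 18, 0]
D(1):
  [0, 1, 8, -3]
  [∞, 0, 18, 2]
  [7, 8, 0, -9]
  [12, 0, 18, 0]
D(2):
  [0, 1, 8, -3]
  [∞, 0, 18, 2]
  [7, 8, 0, -9]
  [12, 0, 18, 0]
D(3):
  [0, 1, 8, -3]
  [25, 0, 18, 2]
  [7, 8, 0, -9]
  [12, 0, 18, 0]
D(4):
  [0, -3, 8, -3]
  [14, 0, 18, 2]
  [3, -9, 0, -9]
  [12, 0, 18, 0]
Answer: C*[3][2] = -9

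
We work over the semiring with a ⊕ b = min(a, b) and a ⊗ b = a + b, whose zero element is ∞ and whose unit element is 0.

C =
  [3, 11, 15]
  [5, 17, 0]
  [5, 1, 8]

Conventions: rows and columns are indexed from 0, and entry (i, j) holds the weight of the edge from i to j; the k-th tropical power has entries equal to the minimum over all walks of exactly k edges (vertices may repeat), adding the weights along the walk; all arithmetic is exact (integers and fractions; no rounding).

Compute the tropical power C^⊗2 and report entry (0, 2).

C^⊗2:
  [6, 14, 11]
  [5, 1, 8]
  [6, 9, 1]
Key observation: the optimum is the walk 0->1->2, with weight 11 + 0 = 11.
Optimal value attained by: walk 0->1->2.
Answer: (C^⊗2)[0][2] = 11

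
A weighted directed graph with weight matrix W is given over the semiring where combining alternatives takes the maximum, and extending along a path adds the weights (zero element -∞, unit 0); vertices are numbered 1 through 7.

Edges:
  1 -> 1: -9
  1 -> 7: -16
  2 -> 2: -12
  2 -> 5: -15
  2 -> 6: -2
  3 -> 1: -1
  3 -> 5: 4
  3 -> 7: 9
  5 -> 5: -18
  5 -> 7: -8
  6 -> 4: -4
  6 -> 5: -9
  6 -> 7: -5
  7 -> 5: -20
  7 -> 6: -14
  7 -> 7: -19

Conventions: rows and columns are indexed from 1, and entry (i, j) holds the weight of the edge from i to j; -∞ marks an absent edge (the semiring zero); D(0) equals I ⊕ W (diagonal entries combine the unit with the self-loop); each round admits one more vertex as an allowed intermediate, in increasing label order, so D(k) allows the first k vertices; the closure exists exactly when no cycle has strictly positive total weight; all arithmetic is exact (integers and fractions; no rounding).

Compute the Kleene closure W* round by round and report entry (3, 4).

D(0):
  [0, -∞, -∞, -∞, -∞, -∞, -16]
  [-∞, 0, -∞, -∞, -15, -2, -∞]
  [-1, -∞, 0, -∞, 4, -∞, 9]
  [-∞, -∞, -∞, 0, -∞, -∞, -∞]
  [-∞, -∞, -∞, -∞, 0, -∞, -8]
  [-∞, -∞, -∞, -4, -9, 0, -5]
  [-∞, -∞, -∞, -∞, -20, -14, 0]
D(1):
  [0, -∞, -∞, -∞, -∞, -∞, -16]
  [-∞, 0, -∞, -∞, -15, -2, -∞]
  [-1, -∞, 0, -∞, 4, -∞, 9]
  [-∞, -∞, -∞, 0, -∞, -∞, -∞]
  [-∞, -∞, -∞, -∞, 0, -∞, -8]
  [-∞, -∞, -∞, -4, -9, 0, -5]
  [-∞, -∞, -∞, -∞, -20, -14, 0]
D(2):
  [0, -∞, -∞, -∞, -∞, -∞, -16]
  [-∞, 0, -∞, -∞, -15, -2, -∞]
  [-1, -∞, 0, -∞, 4, -∞, 9]
  [-∞, -∞, -∞, 0, -∞, -∞, -∞]
  [-∞, -∞, -∞, -∞, 0, -∞, -8]
  [-∞, -∞, -∞, -4, -9, 0, -5]
  [-∞, -∞, -∞, -∞, -20, -14, 0]
D(3):
  [0, -∞, -∞, -∞, -∞, -∞, -16]
  [-∞, 0, -∞, -∞, -15, -2, -∞]
  [-1, -∞, 0, -∞, 4, -∞, 9]
  [-∞, -∞, -∞, 0, -∞, -∞, -∞]
  [-∞, -∞, -∞, -∞, 0, -∞, -8]
  [-∞, -∞, -∞, -4, -9, 0, -5]
  [-∞, -∞, -∞, -∞, -20, -14, 0]
D(4):
  [0, -∞, -∞, -∞, -∞, -∞, -16]
  [-∞, 0, -∞, -∞, -15, -2, -∞]
  [-1, -∞, 0, -∞, 4, -∞, 9]
  [-∞, -∞, -∞, 0, -∞, -∞, -∞]
  [-∞, -∞, -∞, -∞, 0, -∞, -8]
  [-∞, -∞, -∞, -4, -9, 0, -5]
  [-∞, -∞, -∞, -∞, -20, -14, 0]
D(5):
  [0, -∞, -∞, -∞, -∞, -∞, -16]
  [-∞, 0, -∞, -∞, -15, -2, -23]
  [-1, -∞, 0, -∞, 4, -∞, 9]
  [-∞, -∞, -∞, 0, -∞, -∞, -∞]
  [-∞, -∞, -∞, -∞, 0, -∞, -8]
  [-∞, -∞, -∞, -4, -9, 0, -5]
  [-∞, -∞, -∞, -∞, -20, -14, 0]
D(6):
  [0, -∞, -∞, -∞, -∞, -∞, -16]
  [-∞, 0, -∞, -6, -11, -2, -7]
  [-1, -∞, 0, -∞, 4, -∞, 9]
  [-∞, -∞, -∞, 0, -∞, -∞, -∞]
  [-∞, -∞, -∞, -∞, 0, -∞, -8]
  [-∞, -∞, -∞, -4, -9, 0, -5]
  [-∞, -∞, -∞, -18, -20, -14, 0]
D(7):
  [0, -∞, -∞, -34, -36, -30, -16]
  [-∞, 0, -∞, -6, -11, -2, -7]
  [-1, -∞, 0, -9, 4, -5, 9]
  [-∞, -∞, -∞, 0, -∞, -∞, -∞]
  [-∞, -∞, -∞, -26, 0, -22, -8]
  [-∞, -∞, -∞, -4, -9, 0, -5]
  [-∞, -∞, -∞, -18, -20, -14, 0]
Answer: W*[3][4] = -9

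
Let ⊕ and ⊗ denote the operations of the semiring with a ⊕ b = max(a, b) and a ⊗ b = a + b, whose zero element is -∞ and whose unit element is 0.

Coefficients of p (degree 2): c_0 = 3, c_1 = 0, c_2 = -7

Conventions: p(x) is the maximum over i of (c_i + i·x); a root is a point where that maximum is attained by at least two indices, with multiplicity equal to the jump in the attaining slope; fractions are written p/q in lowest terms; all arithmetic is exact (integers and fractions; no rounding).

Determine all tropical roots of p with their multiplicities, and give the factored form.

hull edge (i=0, c=3) to (i=1, c=0): slope -3, span 1
hull edge (i=1, c=0) to (i=2, c=-7): slope -7, span 1
Factored form: p(x) = -7 ⊗ (x ⊕ 3) ⊗ (x ⊕ 7)
Answer: roots = 3 (mult 1), 7 (mult 1)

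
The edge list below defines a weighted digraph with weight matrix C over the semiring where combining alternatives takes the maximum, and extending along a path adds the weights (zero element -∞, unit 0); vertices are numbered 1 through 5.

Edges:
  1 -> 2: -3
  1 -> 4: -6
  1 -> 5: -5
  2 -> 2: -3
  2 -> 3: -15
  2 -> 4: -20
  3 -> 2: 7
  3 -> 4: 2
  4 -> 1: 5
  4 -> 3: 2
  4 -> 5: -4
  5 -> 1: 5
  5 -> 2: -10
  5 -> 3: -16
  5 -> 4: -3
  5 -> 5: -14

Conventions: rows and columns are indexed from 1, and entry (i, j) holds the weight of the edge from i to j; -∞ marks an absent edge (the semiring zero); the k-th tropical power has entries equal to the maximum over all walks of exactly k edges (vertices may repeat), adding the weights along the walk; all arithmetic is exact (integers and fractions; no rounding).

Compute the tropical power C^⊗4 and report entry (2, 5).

C^⊗2:
  [0, -6, -4, -8, -10]
  [-15, -6, -18, -13, -24]
  [7, 4, 4, -13, -2]
  [1, 9, -20, 4, 0]
  [2, 2, -1, -1, 0]
C^⊗3:
  [-3, 3, -6, -2, -5]
  [-8, -9, -11, -16, -17]
  [3, 11, -11, 6, 2]
  [9, 6, 6, -3, 0]
  [5, 6, 1, 1, -3]
C^⊗4:
  [3, 1, 0, -4, -6]
  [-11, -4, -14, -9, -13]
  [11, 8, 8, -1, 2]
  [5, 13, -1, 8, 4]
  [6, 8, 3, 3, 0]
Key observation: the optimum is the walk 2->3->4->1->5, with weight (-15) + 2 + 5 + (-5) = -13.
Optimal value attained by: walk 2->3->4->1->5.
Answer: (C^⊗4)[2][5] = -13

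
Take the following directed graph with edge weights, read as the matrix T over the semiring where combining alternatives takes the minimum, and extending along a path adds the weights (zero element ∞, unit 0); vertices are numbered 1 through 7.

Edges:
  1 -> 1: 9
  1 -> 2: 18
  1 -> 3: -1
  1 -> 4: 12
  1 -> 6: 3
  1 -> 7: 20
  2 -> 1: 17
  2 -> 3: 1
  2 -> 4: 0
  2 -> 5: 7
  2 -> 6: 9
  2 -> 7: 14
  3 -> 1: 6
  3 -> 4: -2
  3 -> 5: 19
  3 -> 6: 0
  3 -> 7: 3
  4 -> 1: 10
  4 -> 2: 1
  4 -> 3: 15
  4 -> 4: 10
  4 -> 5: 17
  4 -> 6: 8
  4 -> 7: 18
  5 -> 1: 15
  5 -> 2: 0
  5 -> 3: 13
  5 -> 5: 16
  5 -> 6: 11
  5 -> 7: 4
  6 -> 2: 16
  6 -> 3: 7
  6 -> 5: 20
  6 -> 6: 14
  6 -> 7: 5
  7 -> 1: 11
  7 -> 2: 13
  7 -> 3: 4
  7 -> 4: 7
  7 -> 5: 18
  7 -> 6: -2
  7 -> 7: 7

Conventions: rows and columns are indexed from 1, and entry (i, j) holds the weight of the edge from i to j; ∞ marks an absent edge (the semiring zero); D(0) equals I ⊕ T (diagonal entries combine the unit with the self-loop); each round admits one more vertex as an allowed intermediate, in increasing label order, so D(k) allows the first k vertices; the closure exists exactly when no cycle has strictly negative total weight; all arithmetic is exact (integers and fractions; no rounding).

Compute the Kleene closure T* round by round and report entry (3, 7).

D(0):
  [0, 18, -1, 12, ∞, 3, 20]
  [17, 0, 1, 0, 7, 9, 14]
  [6, ∞, 0, -2, 19, 0, 3]
  [10, 1, 15, 0, 17, 8, 18]
  [15, 0, 13, ∞, 0, 11, 4]
  [∞, 16, 7, ∞, 20, 0, 5]
  [11, 13, 4, 7, 18, -2, 0]
D(1):
  [0, 18, -1, 12, ∞, 3, 20]
  [17, 0, 1, 0, 7, 9, 14]
  [6, 24, 0, -2, 19, 0, 3]
  [10, 1, 9, 0, 17, 8, 18]
  [15, 0, 13, 27, 0, 11, 4]
  [∞, 16, 7, ∞, 20, 0, 5]
  [11, 13, 4, 7, 18, -2, 0]
D(2):
  [0, 18, -1, 12, 25, 3, 20]
  [17, 0, 1, 0, 7, 9, 14]
  [6, 24, 0, -2, 19, 0, 3]
  [10, 1, 2, 0, 8, 8, 15]
  [15, 0, 1, 0, 0, 9, 4]
  [33, 16, 7, 16, 20, 0, 5]
  [11, 13, 4, 7, 18, -2, 0]
D(3):
  [0, 18, -1, -3, 18, -1, 2]
  [7, 0, 1, -1, 7, 1, 4]
  [6, 24, 0, -2, 19, 0, 3]
  [8, 1, 2, 0, 8, 2, 5]
  [7, 0, 1, -1, 0, 1, 4]
  [13, 16, 7, 5, 20, 0, 5]
  [10, 13, 4, 2, 18, -2, 0]
D(4):
  [0, -2, -1, -3, 5, -1, 2]
  [7, 0, 1, -1, 7, 1, 4]
  [6, -1, 0, -2, 6, 0, 3]
  [8, 1, 2, 0, 8, 2, 5]
  [7, 0, 1, -1, 0, 1, 4]
  [13, 6, 7, 5, 13, 0, 5]
  [10, 3, 4, 2, 10, -2, 0]
D(5):
  [0, -2, -1, -3, 5, -1, 2]
  [7, 0, 1, -1, 7, 1, 4]
  [6, -1, 0, -2, 6, 0, 3]
  [8, 1, 2, 0, 8, 2, 5]
  [7, 0, 1, -1, 0, 1, 4]
  [13, 6, 7, 5, 13, 0, 5]
  [10, 3, 4, 2, 10, -2, 0]
D(6):
  [0, -2, -1, -3, 5, -1, 2]
  [7, 0, 1, -1, 7, 1, 4]
  [6, -1, 0, -2, 6, 0, 3]
  [8, 1, 2, 0, 8, 2, 5]
  [7, 0, 1, -1, 0, 1, 4]
  [13, 6, 7, 5, 13, 0, 5]
  [10, 3, 4, 2, 10, -2, 0]
D(7):
  [0, -2, -1, -3, 5, -1, 2]
  [7, 0, 1, -1, 7, 1, 4]
  [6, -1, 0, -2, 6, 0, 3]
  [8, 1, 2, 0, 8, 2, 5]
  [7, 0, 1, -1, 0, 1, 4]
  [13, 6, 7, 5, 13, 0, 5]
  [10, 3, 4, 2, 10, -2, 0]
Answer: T*[3][7] = 3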